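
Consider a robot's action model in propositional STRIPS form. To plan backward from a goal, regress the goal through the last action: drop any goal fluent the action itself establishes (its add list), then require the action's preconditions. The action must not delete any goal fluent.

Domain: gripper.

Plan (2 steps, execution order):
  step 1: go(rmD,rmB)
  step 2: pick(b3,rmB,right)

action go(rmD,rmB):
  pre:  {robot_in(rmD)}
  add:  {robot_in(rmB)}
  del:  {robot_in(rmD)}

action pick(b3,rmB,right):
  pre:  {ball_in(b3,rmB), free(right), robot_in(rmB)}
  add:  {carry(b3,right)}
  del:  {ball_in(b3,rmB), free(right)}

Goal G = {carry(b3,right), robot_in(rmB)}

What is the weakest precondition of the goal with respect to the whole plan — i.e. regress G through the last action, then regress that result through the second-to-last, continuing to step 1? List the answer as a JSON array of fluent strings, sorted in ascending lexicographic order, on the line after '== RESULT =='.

Regress step by step:
  through step 2 (pick(b3,rmB,right)): drop {carry(b3,right)}, keep {robot_in(rmB)}, require {ball_in(b3,rmB), free(right), robot_in(rmB)}
    → {ball_in(b3,rmB), free(right), robot_in(rmB)}
  through step 1 (go(rmD,rmB)): drop {robot_in(rmB)}, keep {ball_in(b3,rmB), free(right)}, require {robot_in(rmD)}
    → {ball_in(b3,rmB), free(right), robot_in(rmD)}

== RESULT ==
["ball_in(b3,rmB)", "free(right)", "robot_in(rmD)"]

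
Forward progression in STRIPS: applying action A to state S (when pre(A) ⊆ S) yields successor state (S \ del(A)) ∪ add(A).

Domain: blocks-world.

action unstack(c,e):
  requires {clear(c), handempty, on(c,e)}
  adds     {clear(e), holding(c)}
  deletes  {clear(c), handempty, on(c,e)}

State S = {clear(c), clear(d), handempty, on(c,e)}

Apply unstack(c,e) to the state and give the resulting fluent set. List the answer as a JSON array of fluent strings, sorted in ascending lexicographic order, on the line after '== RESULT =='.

Compute (S \ del) ∪ add:
  pre ⊆ S: {clear(c), handempty, on(c,e)} ⊆ S  — applicable
  S \ del = {clear(d)}
  ∪ add   = {clear(d), clear(e), holding(c)}

== RESULT ==
["clear(d)", "clear(e)", "holding(c)"]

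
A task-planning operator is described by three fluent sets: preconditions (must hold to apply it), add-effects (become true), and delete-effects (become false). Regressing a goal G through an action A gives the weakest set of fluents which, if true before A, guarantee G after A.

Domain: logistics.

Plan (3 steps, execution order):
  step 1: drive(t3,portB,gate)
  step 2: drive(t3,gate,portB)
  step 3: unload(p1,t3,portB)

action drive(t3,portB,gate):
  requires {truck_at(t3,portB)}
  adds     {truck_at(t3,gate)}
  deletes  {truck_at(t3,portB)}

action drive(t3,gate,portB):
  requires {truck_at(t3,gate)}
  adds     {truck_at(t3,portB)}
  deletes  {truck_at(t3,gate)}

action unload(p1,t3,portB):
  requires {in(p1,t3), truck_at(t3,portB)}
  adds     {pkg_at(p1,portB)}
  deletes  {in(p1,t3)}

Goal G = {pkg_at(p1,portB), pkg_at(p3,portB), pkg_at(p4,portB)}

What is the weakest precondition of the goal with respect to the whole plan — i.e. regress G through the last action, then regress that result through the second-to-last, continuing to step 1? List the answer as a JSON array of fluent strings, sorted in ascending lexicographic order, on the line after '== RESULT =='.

Regress step by step:
  through step 3 (unload(p1,t3,portB)): drop {pkg_at(p1,portB)}, keep {pkg_at(p3,portB), pkg_at(p4,portB)}, require {in(p1,t3), truck_at(t3,portB)}
    → {in(p1,t3), pkg_at(p3,portB), pkg_at(p4,portB), truck_at(t3,portB)}
  through step 2 (drive(t3,gate,portB)): drop {truck_at(t3,portB)}, keep {in(p1,t3), pkg_at(p3,portB), pkg_at(p4,portB)}, require {truck_at(t3,gate)}
    → {in(p1,t3), pkg_at(p3,portB), pkg_at(p4,portB), truck_at(t3,gate)}
  through step 1 (drive(t3,portB,gate)): drop {truck_at(t3,gate)}, keep {in(p1,t3), pkg_at(p3,portB), pkg_at(p4,portB)}, require {truck_at(t3,portB)}
    → {in(p1,t3), pkg_at(p3,portB), pkg_at(p4,portB), truck_at(t3,portB)}

== RESULT ==
["in(p1,t3)", "pkg_at(p3,portB)", "pkg_at(p4,portB)", "truck_at(t3,portB)"]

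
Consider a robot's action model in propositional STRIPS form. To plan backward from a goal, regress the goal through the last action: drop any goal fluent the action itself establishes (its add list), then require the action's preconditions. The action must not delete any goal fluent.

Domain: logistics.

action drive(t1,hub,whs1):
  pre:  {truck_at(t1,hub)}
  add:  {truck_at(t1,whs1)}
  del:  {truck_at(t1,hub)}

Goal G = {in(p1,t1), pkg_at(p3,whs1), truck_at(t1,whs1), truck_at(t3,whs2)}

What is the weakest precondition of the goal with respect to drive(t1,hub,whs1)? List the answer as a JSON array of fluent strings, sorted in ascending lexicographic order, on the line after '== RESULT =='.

Compute (G \ add) ∪ pre:
  G ∩ del = {}  (empty — regression defined)
  G \ add = {in(p1,t1), pkg_at(p3,whs1), truck_at(t1,whs1), truck_at(t3,whs2)} \ {truck_at(t1,whs1)} = {in(p1,t1), pkg_at(p3,whs1), truck_at(t3,whs2)}
  ∪ pre   = {in(p1,t1), pkg_at(p3,whs1), truck_at(t3,whs2)} ∪ {truck_at(t1,hub)}
          = {in(p1,t1), pkg_at(p3,whs1), truck_at(t1,hub), truck_at(t3,whs2)}

== RESULT ==
["in(p1,t1)", "pkg_at(p3,whs1)", "truck_at(t1,hub)", "truck_at(t3,whs2)"]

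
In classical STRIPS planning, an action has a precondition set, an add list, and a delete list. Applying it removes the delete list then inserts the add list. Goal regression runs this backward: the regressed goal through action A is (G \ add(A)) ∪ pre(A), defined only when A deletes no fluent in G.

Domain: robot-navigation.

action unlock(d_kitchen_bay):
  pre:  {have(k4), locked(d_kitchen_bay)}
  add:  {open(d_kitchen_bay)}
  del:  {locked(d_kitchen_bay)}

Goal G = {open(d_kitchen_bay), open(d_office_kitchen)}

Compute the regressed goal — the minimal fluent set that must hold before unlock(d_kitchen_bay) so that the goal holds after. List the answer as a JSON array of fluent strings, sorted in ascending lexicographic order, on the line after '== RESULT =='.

Regress:
  G ∩ del = {}  (empty — regression defined)
  G \ add = {open(d_kitchen_bay), open(d_office_kitchen)} \ {open(d_kitchen_bay)} = {open(d_office_kitchen)}
  ∪ pre   = {open(d_office_kitchen)} ∪ {have(k4), locked(d_kitchen_bay)}
          = {have(k4), locked(d_kitchen_bay), open(d_office_kitchen)}

== RESULT ==
["have(k4)", "locked(d_kitchen_bay)", "open(d_office_kitchen)"]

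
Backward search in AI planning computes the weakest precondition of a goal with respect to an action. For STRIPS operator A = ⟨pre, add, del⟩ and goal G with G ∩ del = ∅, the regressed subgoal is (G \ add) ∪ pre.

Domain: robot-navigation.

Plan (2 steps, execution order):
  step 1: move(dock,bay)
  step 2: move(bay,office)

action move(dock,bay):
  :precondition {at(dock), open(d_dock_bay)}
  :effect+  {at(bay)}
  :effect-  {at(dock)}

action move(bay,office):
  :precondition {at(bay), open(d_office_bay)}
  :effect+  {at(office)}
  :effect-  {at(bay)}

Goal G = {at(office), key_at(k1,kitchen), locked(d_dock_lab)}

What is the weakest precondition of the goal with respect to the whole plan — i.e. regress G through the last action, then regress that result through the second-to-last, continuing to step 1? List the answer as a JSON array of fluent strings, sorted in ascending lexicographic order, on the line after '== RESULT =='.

Regress step by step:
  through step 2 (move(bay,office)): drop {at(office)}, keep {key_at(k1,kitchen), locked(d_dock_lab)}, require {at(bay), open(d_office_bay)}
    → {at(bay), key_at(k1,kitchen), locked(d_dock_lab), open(d_office_bay)}
  through step 1 (move(dock,bay)): drop {at(bay)}, keep {key_at(k1,kitchen), locked(d_dock_lab), open(d_office_bay)}, require {at(dock), open(d_dock_bay)}
    → {at(dock), key_at(k1,kitchen), locked(d_dock_lab), open(d_dock_bay), open(d_office_bay)}

== RESULT ==
["at(dock)", "key_at(k1,kitchen)", "locked(d_dock_lab)", "open(d_dock_bay)", "open(d_office_bay)"]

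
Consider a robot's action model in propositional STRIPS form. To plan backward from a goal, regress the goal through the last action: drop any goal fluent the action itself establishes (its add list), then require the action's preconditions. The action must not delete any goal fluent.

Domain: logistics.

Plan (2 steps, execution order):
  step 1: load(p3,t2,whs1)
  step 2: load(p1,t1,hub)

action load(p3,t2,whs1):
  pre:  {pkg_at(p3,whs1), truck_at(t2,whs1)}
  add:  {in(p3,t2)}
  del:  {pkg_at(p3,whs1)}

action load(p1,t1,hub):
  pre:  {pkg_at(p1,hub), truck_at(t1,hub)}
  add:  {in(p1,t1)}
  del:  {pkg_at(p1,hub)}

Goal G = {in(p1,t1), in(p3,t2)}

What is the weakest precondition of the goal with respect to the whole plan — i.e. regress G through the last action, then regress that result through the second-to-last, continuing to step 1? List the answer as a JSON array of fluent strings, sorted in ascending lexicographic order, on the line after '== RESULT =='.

Regress step by step:
  through step 2 (load(p1,t1,hub)): drop {in(p1,t1)}, keep {in(p3,t2)}, require {pkg_at(p1,hub), truck_at(t1,hub)}
    → {in(p3,t2), pkg_at(p1,hub), truck_at(t1,hub)}
  through step 1 (load(p3,t2,whs1)): drop {in(p3,t2)}, keep {pkg_at(p1,hub), truck_at(t1,hub)}, require {pkg_at(p3,whs1), truck_at(t2,whs1)}
    → {pkg_at(p1,hub), pkg_at(p3,whs1), truck_at(t1,hub), truck_at(t2,whs1)}

== RESULT ==
["pkg_at(p1,hub)", "pkg_at(p3,whs1)", "truck_at(t1,hub)", "truck_at(t2,whs1)"]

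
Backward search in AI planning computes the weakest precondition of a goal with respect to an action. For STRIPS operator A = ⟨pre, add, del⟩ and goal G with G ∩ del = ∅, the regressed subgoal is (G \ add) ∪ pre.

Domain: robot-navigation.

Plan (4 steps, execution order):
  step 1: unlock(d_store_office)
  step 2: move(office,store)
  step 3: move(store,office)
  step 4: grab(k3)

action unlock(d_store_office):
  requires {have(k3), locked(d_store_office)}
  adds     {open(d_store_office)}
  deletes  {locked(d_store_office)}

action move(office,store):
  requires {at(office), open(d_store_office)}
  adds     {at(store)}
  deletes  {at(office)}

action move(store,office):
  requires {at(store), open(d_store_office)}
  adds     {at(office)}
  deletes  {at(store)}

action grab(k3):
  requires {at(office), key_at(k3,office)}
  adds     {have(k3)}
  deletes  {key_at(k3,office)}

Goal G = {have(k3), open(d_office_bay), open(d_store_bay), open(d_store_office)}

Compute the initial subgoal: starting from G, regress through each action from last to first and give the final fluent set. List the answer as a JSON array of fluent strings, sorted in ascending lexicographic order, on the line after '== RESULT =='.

Work backward from the goal:
  through step 4 (grab(k3)): drop {have(k3)}, keep {open(d_office_bay), open(d_store_bay), open(d_store_office)}, require {at(office), key_at(k3,office)}
    → {at(office), key_at(k3,office), open(d_office_bay), open(d_store_bay), open(d_store_office)}
  through step 3 (move(store,office)): drop {at(office)}, keep {key_at(k3,office), open(d_office_bay), open(d_store_bay), open(d_store_office)}, require {at(store), open(d_store_office)}
    → {at(store), key_at(k3,office), open(d_office_bay), open(d_store_bay), open(d_store_office)}
  through step 2 (move(office,store)): drop {at(store)}, keep {key_at(k3,office), open(d_office_bay), open(d_store_bay), open(d_store_office)}, require {at(office), open(d_store_office)}
    → {at(office), key_at(k3,office), open(d_office_bay), open(d_store_bay), open(d_store_office)}
  through step 1 (unlock(d_store_office)): drop {open(d_store_office)}, keep {at(office), key_at(k3,office), open(d_office_bay), open(d_store_bay)}, require {have(k3), locked(d_store_office)}
    → {at(office), have(k3), key_at(k3,office), locked(d_store_office), open(d_office_bay), open(d_store_bay)}

== RESULT ==
["at(office)", "have(k3)", "key_at(k3,office)", "locked(d_store_office)", "open(d_office_bay)", "open(d_store_bay)"]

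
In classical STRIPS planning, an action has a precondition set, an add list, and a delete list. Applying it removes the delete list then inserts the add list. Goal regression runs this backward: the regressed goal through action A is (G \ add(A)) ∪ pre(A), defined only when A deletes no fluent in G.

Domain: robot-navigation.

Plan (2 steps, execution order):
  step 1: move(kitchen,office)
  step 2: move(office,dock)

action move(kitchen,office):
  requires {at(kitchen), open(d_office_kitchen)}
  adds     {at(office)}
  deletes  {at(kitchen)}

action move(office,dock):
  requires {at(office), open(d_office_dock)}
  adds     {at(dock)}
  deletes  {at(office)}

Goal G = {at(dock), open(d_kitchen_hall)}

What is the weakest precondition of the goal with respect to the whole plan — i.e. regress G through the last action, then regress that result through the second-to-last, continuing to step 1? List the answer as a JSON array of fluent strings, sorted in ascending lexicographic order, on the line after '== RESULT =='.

Regress step by step:
  through step 2 (move(office,dock)): drop {at(dock)}, keep {open(d_kitchen_hall)}, require {at(office), open(d_office_dock)}
    → {at(office), open(d_kitchen_hall), open(d_office_dock)}
  through step 1 (move(kitchen,office)): drop {at(office)}, keep {open(d_kitchen_hall), open(d_office_dock)}, require {at(kitchen), open(d_office_kitchen)}
    → {at(kitchen), open(d_kitchen_hall), open(d_office_dock), open(d_office_kitchen)}

== RESULT ==
["at(kitchen)", "open(d_kitchen_hall)", "open(d_office_dock)", "open(d_office_kitchen)"]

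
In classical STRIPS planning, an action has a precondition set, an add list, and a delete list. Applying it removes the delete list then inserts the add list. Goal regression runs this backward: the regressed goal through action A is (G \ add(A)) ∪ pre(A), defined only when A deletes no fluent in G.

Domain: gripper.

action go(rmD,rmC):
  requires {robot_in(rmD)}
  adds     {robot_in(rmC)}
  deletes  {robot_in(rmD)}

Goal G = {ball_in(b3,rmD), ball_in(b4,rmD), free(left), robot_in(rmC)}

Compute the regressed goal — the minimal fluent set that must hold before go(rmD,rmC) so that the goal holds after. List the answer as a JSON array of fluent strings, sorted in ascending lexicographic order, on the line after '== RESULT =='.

Regress:
  G ∩ del = {}  (empty — regression defined)
  G \ add = {ball_in(b3,rmD), ball_in(b4,rmD), free(left), robot_in(rmC)} \ {robot_in(rmC)} = {ball_in(b3,rmD), ball_in(b4,rmD), free(left)}
  ∪ pre   = {ball_in(b3,rmD), ball_in(b4,rmD), free(left)} ∪ {robot_in(rmD)}
          = {ball_in(b3,rmD), ball_in(b4,rmD), free(left), robot_in(rmD)}

== RESULT ==
["ball_in(b3,rmD)", "ball_in(b4,rmD)", "free(left)", "robot_in(rmD)"]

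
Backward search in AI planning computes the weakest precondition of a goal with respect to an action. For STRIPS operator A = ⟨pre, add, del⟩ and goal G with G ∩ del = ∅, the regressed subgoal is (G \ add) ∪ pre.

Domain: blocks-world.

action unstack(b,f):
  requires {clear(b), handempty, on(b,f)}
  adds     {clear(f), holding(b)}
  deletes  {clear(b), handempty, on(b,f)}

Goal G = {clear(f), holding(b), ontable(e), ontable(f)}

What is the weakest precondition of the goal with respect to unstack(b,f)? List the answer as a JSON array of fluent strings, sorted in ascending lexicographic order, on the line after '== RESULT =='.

Regress:
  G ∩ del = {}  (empty — regression defined)
  G \ add = {clear(f), holding(b), ontable(e), ontable(f)} \ {clear(f), holding(b)} = {ontable(e), ontable(f)}
  ∪ pre   = {ontable(e), ontable(f)} ∪ {clear(b), handempty, on(b,f)}
          = {clear(b), handempty, on(b,f), ontable(e), ontable(f)}

== RESULT ==
["clear(b)", "handempty", "on(b,f)", "ontable(e)", "ontable(f)"]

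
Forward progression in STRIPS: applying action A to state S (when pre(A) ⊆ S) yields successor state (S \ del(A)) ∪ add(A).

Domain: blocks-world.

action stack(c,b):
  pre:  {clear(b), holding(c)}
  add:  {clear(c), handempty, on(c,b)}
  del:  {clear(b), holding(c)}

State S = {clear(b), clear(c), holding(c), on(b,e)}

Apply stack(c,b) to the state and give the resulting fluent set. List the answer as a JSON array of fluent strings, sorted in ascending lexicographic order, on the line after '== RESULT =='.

Progress:
  pre ⊆ S: {clear(b), holding(c)} ⊆ S  — applicable
  S \ del = {clear(c), on(b,e)}
  ∪ add   = {clear(c), handempty, on(b,e), on(c,b)}

== RESULT ==
["clear(c)", "handempty", "on(b,e)", "on(c,b)"]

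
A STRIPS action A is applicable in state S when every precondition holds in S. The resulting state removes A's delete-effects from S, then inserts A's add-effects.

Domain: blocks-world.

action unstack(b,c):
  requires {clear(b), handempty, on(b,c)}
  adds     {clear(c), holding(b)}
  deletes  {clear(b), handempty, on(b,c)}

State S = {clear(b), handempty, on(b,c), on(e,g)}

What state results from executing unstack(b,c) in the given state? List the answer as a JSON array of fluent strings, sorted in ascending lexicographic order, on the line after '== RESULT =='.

Progress:
  pre ⊆ S: {clear(b), handempty, on(b,c)} ⊆ S  — applicable
  S \ del = {on(e,g)}
  ∪ add   = {clear(c), holding(b), on(e,g)}

== RESULT ==
["clear(c)", "holding(b)", "on(e,g)"]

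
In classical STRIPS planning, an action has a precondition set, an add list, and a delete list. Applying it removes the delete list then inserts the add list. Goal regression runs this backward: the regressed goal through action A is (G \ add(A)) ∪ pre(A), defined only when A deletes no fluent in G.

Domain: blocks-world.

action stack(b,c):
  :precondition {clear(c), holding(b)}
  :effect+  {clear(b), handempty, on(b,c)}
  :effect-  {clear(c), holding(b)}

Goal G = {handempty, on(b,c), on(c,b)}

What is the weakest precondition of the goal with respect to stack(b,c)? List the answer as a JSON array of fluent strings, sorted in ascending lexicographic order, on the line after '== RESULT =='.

Regress:
  G ∩ del = {}  (empty — regression defined)
  G \ add = {handempty, on(b,c), on(c,b)} \ {clear(b), handempty, on(b,c)} = {on(c,b)}
  ∪ pre   = {on(c,b)} ∪ {clear(c), holding(b)}
          = {clear(c), holding(b), on(c,b)}

== RESULT ==
["clear(c)", "holding(b)", "on(c,b)"]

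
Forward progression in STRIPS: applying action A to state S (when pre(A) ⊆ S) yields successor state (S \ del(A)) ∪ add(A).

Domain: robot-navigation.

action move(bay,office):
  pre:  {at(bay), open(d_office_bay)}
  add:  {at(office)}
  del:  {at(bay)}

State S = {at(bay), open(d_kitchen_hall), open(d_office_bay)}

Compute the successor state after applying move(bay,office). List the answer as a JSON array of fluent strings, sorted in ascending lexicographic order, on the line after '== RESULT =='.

Compute (S \ del) ∪ add:
  pre ⊆ S: {at(bay), open(d_office_bay)} ⊆ S  — applicable
  S \ del = {open(d_kitchen_hall), open(d_office_bay)}
  ∪ add   = {at(office), open(d_kitchen_hall), open(d_office_bay)}

== RESULT ==
["at(office)", "open(d_kitchen_hall)", "open(d_office_bay)"]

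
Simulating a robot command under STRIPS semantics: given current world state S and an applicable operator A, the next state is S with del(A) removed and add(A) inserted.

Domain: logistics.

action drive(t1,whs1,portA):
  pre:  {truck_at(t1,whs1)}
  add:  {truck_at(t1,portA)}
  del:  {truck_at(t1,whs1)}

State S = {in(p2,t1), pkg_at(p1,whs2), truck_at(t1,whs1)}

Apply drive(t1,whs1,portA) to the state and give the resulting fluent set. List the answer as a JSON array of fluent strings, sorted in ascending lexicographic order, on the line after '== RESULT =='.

Progress:
  pre ⊆ S: {truck_at(t1,whs1)} ⊆ S  — applicable
  S \ del = {in(p2,t1), pkg_at(p1,whs2)}
  ∪ add   = {in(p2,t1), pkg_at(p1,whs2), truck_at(t1,portA)}

== RESULT ==
["in(p2,t1)", "pkg_at(p1,whs2)", "truck_at(t1,portA)"]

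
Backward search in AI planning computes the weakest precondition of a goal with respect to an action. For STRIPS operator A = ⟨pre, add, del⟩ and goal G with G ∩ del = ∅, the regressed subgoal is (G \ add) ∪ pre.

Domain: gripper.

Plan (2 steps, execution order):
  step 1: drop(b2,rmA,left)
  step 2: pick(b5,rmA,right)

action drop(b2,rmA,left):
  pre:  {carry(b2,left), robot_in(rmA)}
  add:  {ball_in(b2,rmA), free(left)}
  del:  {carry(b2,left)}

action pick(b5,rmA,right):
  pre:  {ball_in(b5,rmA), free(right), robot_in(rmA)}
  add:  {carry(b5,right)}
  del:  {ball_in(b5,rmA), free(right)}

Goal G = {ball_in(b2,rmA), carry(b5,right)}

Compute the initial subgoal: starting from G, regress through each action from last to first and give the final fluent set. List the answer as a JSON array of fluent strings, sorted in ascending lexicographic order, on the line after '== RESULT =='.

Work backward from the goal:
  through step 2 (pick(b5,rmA,right)): drop {carry(b5,right)}, keep {ball_in(b2,rmA)}, require {ball_in(b5,rmA), free(right), robot_in(rmA)}
    → {ball_in(b2,rmA), ball_in(b5,rmA), free(right), robot_in(rmA)}
  through step 1 (drop(b2,rmA,left)): drop {ball_in(b2,rmA)}, keep {ball_in(b5,rmA), free(right), robot_in(rmA)}, require {carry(b2,left), robot_in(rmA)}
    → {ball_in(b5,rmA), carry(b2,left), free(right), robot_in(rmA)}

== RESULT ==
["ball_in(b5,rmA)", "carry(b2,left)", "free(right)", "robot_in(rmA)"]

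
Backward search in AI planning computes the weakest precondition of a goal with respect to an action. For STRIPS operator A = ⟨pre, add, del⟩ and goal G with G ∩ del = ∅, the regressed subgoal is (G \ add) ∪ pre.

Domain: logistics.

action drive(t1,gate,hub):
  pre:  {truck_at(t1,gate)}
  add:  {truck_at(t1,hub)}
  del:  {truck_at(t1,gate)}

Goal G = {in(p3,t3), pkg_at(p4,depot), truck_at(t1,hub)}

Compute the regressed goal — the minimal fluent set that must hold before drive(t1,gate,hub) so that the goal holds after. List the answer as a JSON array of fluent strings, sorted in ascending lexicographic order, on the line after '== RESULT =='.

Regress:
  G ∩ del = {}  (empty — regression defined)
  G \ add = {in(p3,t3), pkg_at(p4,depot), truck_at(t1,hub)} \ {truck_at(t1,hub)} = {in(p3,t3), pkg_at(p4,depot)}
  ∪ pre   = {in(p3,t3), pkg_at(p4,depot)} ∪ {truck_at(t1,gate)}
          = {in(p3,t3), pkg_at(p4,depot), truck_at(t1,gate)}

== RESULT ==
["in(p3,t3)", "pkg_at(p4,depot)", "truck_at(t1,gate)"]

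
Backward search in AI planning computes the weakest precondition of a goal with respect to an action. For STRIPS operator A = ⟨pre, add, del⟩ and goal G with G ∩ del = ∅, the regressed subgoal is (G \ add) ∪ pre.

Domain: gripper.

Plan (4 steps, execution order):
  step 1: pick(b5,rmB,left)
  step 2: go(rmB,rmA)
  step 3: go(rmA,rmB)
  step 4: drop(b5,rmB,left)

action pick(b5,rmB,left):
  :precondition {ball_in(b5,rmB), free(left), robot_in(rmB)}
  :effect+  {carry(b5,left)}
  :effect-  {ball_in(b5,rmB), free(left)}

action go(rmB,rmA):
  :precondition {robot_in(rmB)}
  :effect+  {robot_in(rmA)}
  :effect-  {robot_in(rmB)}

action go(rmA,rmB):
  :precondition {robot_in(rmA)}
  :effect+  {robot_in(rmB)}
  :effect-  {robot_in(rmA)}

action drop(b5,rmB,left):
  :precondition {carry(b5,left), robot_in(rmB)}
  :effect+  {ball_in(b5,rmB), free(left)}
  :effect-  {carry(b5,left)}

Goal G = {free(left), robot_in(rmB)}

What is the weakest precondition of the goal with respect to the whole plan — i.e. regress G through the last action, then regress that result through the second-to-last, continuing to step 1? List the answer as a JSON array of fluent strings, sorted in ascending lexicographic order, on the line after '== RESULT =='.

Work backward from the goal:
  through step 4 (drop(b5,rmB,left)): drop {free(left)}, keep {robot_in(rmB)}, require {carry(b5,left), robot_in(rmB)}
    → {carry(b5,left), robot_in(rmB)}
  through step 3 (go(rmA,rmB)): drop {robot_in(rmB)}, keep {carry(b5,left)}, require {robot_in(rmA)}
    → {carry(b5,left), robot_in(rmA)}
  through step 2 (go(rmB,rmA)): drop {robot_in(rmA)}, keep {carry(b5,left)}, require {robot_in(rmB)}
    → {carry(b5,left), robot_in(rmB)}
  through step 1 (pick(b5,rmB,left)): drop {carry(b5,left)}, keep {robot_in(rmB)}, require {ball_in(b5,rmB), free(left), robot_in(rmB)}
    → {ball_in(b5,rmB), free(left), robot_in(rmB)}

== RESULT ==
["ball_in(b5,rmB)", "free(left)", "robot_in(rmB)"]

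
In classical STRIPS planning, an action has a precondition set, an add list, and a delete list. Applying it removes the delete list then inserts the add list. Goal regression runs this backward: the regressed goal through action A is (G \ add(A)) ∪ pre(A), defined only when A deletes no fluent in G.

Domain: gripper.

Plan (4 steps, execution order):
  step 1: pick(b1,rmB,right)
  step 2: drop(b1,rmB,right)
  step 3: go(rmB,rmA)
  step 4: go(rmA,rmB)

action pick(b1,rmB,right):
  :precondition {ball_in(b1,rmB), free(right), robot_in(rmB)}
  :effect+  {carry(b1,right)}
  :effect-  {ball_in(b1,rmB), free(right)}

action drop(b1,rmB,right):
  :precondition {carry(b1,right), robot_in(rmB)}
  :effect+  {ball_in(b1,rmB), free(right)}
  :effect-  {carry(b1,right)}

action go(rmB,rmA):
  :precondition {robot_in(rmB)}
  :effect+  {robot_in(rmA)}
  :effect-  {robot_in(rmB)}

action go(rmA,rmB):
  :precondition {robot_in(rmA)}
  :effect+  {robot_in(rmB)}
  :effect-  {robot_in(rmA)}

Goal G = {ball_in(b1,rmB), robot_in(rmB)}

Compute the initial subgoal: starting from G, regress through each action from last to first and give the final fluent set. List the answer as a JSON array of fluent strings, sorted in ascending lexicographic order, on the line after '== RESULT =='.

Work backward from the goal:
  through step 4 (go(rmA,rmB)): drop {robot_in(rmB)}, keep {ball_in(b1,rmB)}, require {robot_in(rmA)}
    → {ball_in(b1,rmB), robot_in(rmA)}
  through step 3 (go(rmB,rmA)): drop {robot_in(rmA)}, keep {ball_in(b1,rmB)}, require {robot_in(rmB)}
    → {ball_in(b1,rmB), robot_in(rmB)}
  through step 2 (drop(b1,rmB,right)): drop {ball_in(b1,rmB)}, keep {robot_in(rmB)}, require {carry(b1,right), robot_in(rmB)}
    → {carry(b1,right), robot_in(rmB)}
  through step 1 (pick(b1,rmB,right)): drop {carry(b1,right)}, keep {robot_in(rmB)}, require {ball_in(b1,rmB), free(right), robot_in(rmB)}
    → {ball_in(b1,rmB), free(right), robot_in(rmB)}

== RESULT ==
["ball_in(b1,rmB)", "free(right)", "robot_in(rmB)"]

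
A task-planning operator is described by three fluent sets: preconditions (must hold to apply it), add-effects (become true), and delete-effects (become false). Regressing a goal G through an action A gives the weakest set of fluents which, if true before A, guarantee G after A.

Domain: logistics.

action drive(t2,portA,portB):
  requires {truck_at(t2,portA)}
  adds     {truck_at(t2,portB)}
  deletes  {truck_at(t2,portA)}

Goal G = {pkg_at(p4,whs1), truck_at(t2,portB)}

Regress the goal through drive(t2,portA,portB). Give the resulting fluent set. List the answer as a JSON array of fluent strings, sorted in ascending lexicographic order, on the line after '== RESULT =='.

Compute (G \ add) ∪ pre:
  G ∩ del = {}  (empty — regression defined)
  G \ add = {pkg_at(p4,whs1), truck_at(t2,portB)} \ {truck_at(t2,portB)} = {pkg_at(p4,whs1)}
  ∪ pre   = {pkg_at(p4,whs1)} ∪ {truck_at(t2,portA)}
          = {pkg_at(p4,whs1), truck_at(t2,portA)}

== RESULT ==
["pkg_at(p4,whs1)", "truck_at(t2,portA)"]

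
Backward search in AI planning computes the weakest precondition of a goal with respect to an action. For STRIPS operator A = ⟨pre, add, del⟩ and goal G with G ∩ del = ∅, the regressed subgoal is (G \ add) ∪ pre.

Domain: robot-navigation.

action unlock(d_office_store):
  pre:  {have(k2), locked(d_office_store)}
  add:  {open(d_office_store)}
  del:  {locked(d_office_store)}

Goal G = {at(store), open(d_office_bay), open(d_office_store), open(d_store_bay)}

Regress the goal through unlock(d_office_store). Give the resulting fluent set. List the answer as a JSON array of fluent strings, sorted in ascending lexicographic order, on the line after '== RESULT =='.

Compute (G \ add) ∪ pre:
  G ∩ del = {}  (empty — regression defined)
  G \ add = {at(store), open(d_office_bay), open(d_office_store), open(d_store_bay)} \ {open(d_office_store)} = {at(store), open(d_office_bay), open(d_store_bay)}
  ∪ pre   = {at(store), open(d_office_bay), open(d_store_bay)} ∪ {have(k2), locked(d_office_store)}
          = {at(store), have(k2), locked(d_office_store), open(d_office_bay), open(d_store_bay)}

== RESULT ==
["at(store)", "have(k2)", "locked(d_office_store)", "open(d_office_bay)", "open(d_store_bay)"]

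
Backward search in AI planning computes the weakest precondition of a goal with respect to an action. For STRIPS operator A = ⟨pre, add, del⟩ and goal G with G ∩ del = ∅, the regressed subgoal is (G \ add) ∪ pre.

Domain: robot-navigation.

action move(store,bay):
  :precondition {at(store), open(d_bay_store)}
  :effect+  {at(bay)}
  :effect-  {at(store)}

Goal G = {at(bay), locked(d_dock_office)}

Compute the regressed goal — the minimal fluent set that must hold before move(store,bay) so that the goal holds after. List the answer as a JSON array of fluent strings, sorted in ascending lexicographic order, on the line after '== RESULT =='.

Regress:
  G ∩ del = {}  (empty — regression defined)
  G \ add = {at(bay), locked(d_dock_office)} \ {at(bay)} = {locked(d_dock_office)}
  ∪ pre   = {locked(d_dock_office)} ∪ {at(store), open(d_bay_store)}
          = {at(store), locked(d_dock_office), open(d_bay_store)}

== RESULT ==
["at(store)", "locked(d_dock_office)", "open(d_bay_store)"]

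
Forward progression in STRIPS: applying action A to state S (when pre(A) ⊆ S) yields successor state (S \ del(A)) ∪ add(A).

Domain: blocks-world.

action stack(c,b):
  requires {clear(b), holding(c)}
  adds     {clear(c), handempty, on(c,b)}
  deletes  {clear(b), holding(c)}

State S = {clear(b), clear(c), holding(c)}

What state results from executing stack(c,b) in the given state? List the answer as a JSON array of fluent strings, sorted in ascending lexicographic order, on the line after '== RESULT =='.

Progress:
  pre ⊆ S: {clear(b), holding(c)} ⊆ S  — applicable
  S \ del = {clear(c)}
  ∪ add   = {clear(c), handempty, on(c,b)}

== RESULT ==
["clear(c)", "handempty", "on(c,b)"]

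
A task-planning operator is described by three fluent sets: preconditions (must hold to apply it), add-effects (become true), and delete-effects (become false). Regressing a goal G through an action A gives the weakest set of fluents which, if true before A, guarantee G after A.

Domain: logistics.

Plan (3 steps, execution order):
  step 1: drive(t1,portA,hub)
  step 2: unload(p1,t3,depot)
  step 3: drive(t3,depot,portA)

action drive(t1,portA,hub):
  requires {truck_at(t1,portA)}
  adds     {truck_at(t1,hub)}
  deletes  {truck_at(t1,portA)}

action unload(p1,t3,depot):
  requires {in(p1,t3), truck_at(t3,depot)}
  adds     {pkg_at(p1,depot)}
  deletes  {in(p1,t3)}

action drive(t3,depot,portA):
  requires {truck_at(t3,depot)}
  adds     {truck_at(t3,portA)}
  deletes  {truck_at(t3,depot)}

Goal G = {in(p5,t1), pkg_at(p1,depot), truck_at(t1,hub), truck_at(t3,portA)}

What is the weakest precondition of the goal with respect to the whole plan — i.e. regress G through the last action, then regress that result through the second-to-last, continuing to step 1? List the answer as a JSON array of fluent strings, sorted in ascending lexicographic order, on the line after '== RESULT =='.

Regress step by step:
  through step 3 (drive(t3,depot,portA)): drop {truck_at(t3,portA)}, keep {in(p5,t1), pkg_at(p1,depot), truck_at(t1,hub)}, require {truck_at(t3,depot)}
    → {in(p5,t1), pkg_at(p1,depot), truck_at(t1,hub), truck_at(t3,depot)}
  through step 2 (unload(p1,t3,depot)): drop {pkg_at(p1,depot)}, keep {in(p5,t1), truck_at(t1,hub), truck_at(t3,depot)}, require {in(p1,t3), truck_at(t3,depot)}
    → {in(p1,t3), in(p5,t1), truck_at(t1,hub), truck_at(t3,depot)}
  through step 1 (drive(t1,portA,hub)): drop {truck_at(t1,hub)}, keep {in(p1,t3), in(p5,t1), truck_at(t3,depot)}, require {truck_at(t1,portA)}
    → {in(p1,t3), in(p5,t1), truck_at(t1,portA), truck_at(t3,depot)}

== RESULT ==
["in(p1,t3)", "in(p5,t1)", "truck_at(t1,portA)", "truck_at(t3,depot)"]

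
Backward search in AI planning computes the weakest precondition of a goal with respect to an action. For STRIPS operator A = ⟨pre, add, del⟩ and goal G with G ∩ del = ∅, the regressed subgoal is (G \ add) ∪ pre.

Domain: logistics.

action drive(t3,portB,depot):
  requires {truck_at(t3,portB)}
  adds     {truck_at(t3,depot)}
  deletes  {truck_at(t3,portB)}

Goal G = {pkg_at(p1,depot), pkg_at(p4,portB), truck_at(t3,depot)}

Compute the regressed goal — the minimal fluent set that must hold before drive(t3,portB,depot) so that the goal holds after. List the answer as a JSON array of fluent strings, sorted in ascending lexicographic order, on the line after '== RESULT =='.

Regress:
  G ∩ del = {}  (empty — regression defined)
  G \ add = {pkg_at(p1,depot), pkg_at(p4,portB), truck_at(t3,depot)} \ {truck_at(t3,depot)} = {pkg_at(p1,depot), pkg_at(p4,portB)}
  ∪ pre   = {pkg_at(p1,depot), pkg_at(p4,portB)} ∪ {truck_at(t3,portB)}
          = {pkg_at(p1,depot), pkg_at(p4,portB), truck_at(t3,portB)}

== RESULT ==
["pkg_at(p1,depot)", "pkg_at(p4,portB)", "truck_at(t3,portB)"]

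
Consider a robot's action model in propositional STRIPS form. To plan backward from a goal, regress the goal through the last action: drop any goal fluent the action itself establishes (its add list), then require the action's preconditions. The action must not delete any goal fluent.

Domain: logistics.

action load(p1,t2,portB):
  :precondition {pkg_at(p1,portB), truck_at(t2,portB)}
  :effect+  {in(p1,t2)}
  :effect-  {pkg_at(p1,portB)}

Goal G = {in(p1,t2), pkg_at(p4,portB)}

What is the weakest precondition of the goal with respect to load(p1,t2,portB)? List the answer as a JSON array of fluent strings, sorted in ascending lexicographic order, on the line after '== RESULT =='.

Regress:
  G ∩ del = {}  (empty — regression defined)
  G \ add = {in(p1,t2), pkg_at(p4,portB)} \ {in(p1,t2)} = {pkg_at(p4,portB)}
  ∪ pre   = {pkg_at(p4,portB)} ∪ {pkg_at(p1,portB), truck_at(t2,portB)}
          = {pkg_at(p1,portB), pkg_at(p4,portB), truck_at(t2,portB)}

== RESULT ==
["pkg_at(p1,portB)", "pkg_at(p4,portB)", "truck_at(t2,portB)"]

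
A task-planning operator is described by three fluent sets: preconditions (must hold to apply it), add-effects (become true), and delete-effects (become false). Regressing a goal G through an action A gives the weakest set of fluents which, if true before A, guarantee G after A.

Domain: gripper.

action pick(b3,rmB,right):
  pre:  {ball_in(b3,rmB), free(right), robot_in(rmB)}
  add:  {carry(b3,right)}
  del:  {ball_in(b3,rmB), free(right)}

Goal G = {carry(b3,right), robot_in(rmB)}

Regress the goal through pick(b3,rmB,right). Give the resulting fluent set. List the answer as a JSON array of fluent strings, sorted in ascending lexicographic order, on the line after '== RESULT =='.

Compute (G \ add) ∪ pre:
  G ∩ del = {}  (empty — regression defined)
  G \ add = {carry(b3,right), robot_in(rmB)} \ {carry(b3,right)} = {robot_in(rmB)}
  ∪ pre   = {robot_in(rmB)} ∪ {ball_in(b3,rmB), free(right), robot_in(rmB)}
          = {ball_in(b3,rmB), free(right), robot_in(rmB)}

== RESULT ==
["ball_in(b3,rmB)", "free(right)", "robot_in(rmB)"]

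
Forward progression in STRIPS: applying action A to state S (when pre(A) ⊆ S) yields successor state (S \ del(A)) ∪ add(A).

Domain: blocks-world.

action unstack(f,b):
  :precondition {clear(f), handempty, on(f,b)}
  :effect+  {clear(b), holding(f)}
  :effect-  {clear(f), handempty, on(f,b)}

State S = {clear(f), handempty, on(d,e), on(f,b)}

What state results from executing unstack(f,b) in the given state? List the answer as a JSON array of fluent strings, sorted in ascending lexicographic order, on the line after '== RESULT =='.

Progress:
  pre ⊆ S: {clear(f), handempty, on(f,b)} ⊆ S  — applicable
  S \ del = {on(d,e)}
  ∪ add   = {clear(b), holding(f), on(d,e)}

== RESULT ==
["clear(b)", "holding(f)", "on(d,e)"]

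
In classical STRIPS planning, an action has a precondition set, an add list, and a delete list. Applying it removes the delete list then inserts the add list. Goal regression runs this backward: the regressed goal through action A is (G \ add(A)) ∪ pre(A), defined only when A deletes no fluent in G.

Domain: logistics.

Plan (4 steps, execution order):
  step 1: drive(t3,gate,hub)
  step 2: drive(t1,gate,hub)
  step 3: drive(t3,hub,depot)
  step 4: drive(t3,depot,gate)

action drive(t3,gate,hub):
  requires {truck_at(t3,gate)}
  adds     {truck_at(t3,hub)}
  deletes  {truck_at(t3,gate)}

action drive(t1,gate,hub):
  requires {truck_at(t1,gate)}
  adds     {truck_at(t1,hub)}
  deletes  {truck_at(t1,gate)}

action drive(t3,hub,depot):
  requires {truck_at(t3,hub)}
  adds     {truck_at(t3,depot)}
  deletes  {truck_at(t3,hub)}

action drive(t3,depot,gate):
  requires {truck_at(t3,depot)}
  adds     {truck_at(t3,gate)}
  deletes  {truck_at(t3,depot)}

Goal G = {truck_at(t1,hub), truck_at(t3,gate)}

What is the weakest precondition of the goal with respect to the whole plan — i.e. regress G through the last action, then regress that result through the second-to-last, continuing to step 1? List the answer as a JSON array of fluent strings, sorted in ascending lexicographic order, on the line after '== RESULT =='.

Regress step by step:
  through step 4 (drive(t3,depot,gate)): drop {truck_at(t3,gate)}, keep {truck_at(t1,hub)}, require {truck_at(t3,depot)}
    → {truck_at(t1,hub), truck_at(t3,depot)}
  through step 3 (drive(t3,hub,depot)): drop {truck_at(t3,depot)}, keep {truck_at(t1,hub)}, require {truck_at(t3,hub)}
    → {truck_at(t1,hub), truck_at(t3,hub)}
  through step 2 (drive(t1,gate,hub)): drop {truck_at(t1,hub)}, keep {truck_at(t3,hub)}, require {truck_at(t1,gate)}
    → {truck_at(t1,gate), truck_at(t3,hub)}
  through step 1 (drive(t3,gate,hub)): drop {truck_at(t3,hub)}, keep {truck_at(t1,gate)}, require {truck_at(t3,gate)}
    → {truck_at(t1,gate), truck_at(t3,gate)}

== RESULT ==
["truck_at(t1,gate)", "truck_at(t3,gate)"]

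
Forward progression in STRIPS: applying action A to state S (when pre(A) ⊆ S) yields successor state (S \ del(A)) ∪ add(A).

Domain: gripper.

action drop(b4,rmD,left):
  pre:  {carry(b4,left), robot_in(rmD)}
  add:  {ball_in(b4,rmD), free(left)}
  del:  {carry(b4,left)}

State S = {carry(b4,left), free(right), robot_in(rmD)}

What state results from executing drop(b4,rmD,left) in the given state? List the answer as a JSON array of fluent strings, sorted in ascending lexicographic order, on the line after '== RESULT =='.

Progress:
  pre ⊆ S: {carry(b4,left), robot_in(rmD)} ⊆ S  — applicable
  S \ del = {free(right), robot_in(rmD)}
  ∪ add   = {ball_in(b4,rmD), free(left), free(right), robot_in(rmD)}

== RESULT ==
["ball_in(b4,rmD)", "free(left)", "free(right)", "robot_in(rmD)"]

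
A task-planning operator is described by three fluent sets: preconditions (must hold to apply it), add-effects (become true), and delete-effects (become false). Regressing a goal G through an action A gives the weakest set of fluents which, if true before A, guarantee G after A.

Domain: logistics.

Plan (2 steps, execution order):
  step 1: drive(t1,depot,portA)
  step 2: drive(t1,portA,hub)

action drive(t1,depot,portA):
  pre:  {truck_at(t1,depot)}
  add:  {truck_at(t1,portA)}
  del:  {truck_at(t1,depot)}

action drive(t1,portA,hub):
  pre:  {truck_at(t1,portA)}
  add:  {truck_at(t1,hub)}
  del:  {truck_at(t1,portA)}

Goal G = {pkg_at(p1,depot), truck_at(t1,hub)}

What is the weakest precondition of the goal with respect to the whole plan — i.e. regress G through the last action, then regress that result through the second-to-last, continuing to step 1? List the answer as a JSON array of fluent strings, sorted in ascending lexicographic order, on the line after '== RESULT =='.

Work backward from the goal:
  through step 2 (drive(t1,portA,hub)): drop {truck_at(t1,hub)}, keep {pkg_at(p1,depot)}, require {truck_at(t1,portA)}
    → {pkg_at(p1,depot), truck_at(t1,portA)}
  through step 1 (drive(t1,depot,portA)): drop {truck_at(t1,portA)}, keep {pkg_at(p1,depot)}, require {truck_at(t1,depot)}
    → {pkg_at(p1,depot), truck_at(t1,depot)}

== RESULT ==
["pkg_at(p1,depot)", "truck_at(t1,depot)"]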